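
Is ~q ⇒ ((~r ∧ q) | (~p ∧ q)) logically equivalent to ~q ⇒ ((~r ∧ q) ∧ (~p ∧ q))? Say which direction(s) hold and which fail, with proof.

Forward direction. Assume the antecedent. If r is true, the antecedent forces (r = T, q = T, p = F) or (r = T, q = T, p = T), and ~q ⇒ ((~r ∧ q) ∧ (~p ∧ q)) holds there. If r is false, the antecedent forces (r = F, q = T, p = F) or (r = F, q = T, p = T), and ~q ⇒ ((~r ∧ q) ∧ (~p ∧ q)) holds there. Either way ~q ⇒ ((~r ∧ q) ∧ (~p ∧ q)) holds.

Converse. Assume the antecedent. If r is true, the antecedent forces (r = T, q = T, p = F) or (r = T, q = T, p = T), and ~q ⇒ ((~r ∧ q) | (~p ∧ q)) holds there. If r is false, the antecedent forces (r = F, q = T, p = F) or (r = F, q = T, p = T), and ~q ⇒ ((~r ∧ q) | (~p ∧ q)) holds there. Either way ~q ⇒ ((~r ∧ q) | (~p ∧ q)) holds.

Both directions hold.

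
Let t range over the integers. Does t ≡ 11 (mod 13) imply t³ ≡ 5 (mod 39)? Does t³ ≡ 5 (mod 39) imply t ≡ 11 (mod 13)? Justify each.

(⟹) This fails: take t = 24. Then 24 ≡ 11 (mod 13), but 24³ = 13824 ≡ 18 (mod 39), not 5.

(⟸) This fails: take t = 8. Then 8³ = 512 ≡ 5 (mod 39), yet 8 ≡ 8 (mod 13), not 11.

Neither direction holds.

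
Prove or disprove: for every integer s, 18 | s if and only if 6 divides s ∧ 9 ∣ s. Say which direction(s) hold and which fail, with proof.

Both directions hold.

[⇐] Suppose 6 ∣ s and 9 ∣ s. Any common multiple of 6 and 9 is a multiple of their lcm; here lcm(6, 9) = 6·9/gcd(6, 9) = 54/3 = 18, so 18 ∣ s.

[⇒] If 18 ∣ s, write s = 18q. Since 18 = 3·6, s = 6·(3q), so 6 ∣ s; and since 18 = 2·9, s = 9·(2q), so 9 ∣ s.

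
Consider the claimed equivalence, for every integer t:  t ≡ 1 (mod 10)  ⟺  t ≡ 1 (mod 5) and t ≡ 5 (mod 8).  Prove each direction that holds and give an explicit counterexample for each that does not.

(⇒) This fails: t = 1 gives 1 ≡ 1 (mod 10) but 1 ≡ 1 (mod 8), so the conjunction on the right does not hold.

(⇐) Conversely, if t ≡ 1 (mod 5) and t ≡ 5 (mod 8), then by the Chinese remainder theorem t ≡ 21 (mod 40). Since 21 ≡ 1 (mod 10) and 10 ∣ 40, we get t ≡ 1 (mod 10).

Not equivalent: only (⇐) holds.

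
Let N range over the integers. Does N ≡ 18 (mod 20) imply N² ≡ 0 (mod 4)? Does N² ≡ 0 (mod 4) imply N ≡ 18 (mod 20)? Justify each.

Converse. This fails: take N = 0. Then 0² = 0 ≡ 0 (mod 4), yet 0 ≡ 0 (mod 20), not 18.

Forward direction. Suppose N ≡ 18 (mod 20). Then N² ≡ 18² = 324 (mod 20), and since 4 ∣ 20, also N² ≡ 0 (mod 4).

Not equivalent: only (⇒) holds.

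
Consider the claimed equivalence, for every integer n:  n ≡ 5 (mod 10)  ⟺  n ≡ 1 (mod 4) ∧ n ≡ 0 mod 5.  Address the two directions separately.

The forward direction fails; the converse holds.

Forward direction. This fails: n = 15 gives 15 ≡ 5 (mod 10) but 15 ≡ 3 (mod 4), so the conjunction on the right does not hold.

Converse. If n ≡ 1 (mod 4) and n ≡ 0 (mod 5), then by the Chinese remainder theorem n ≡ 5 (mod 20). Since 5 ≡ 5 (mod 10) and 10 ∣ 20, we get n ≡ 5 (mod 10).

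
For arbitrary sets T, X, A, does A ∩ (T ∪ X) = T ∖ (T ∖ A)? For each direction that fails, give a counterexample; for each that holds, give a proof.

The sets are not equal: only the reverse inclusion holds.

Forward inclusion. This inclusion fails. Take T = ∅, X = {1}, A = {1}; then 1 ∈ A ∩ (T ∪ X) but 1 ∉ T ∖ (T ∖ A).

Reverse inclusion. Let x ∈ T ∖ (T ∖ A). Then either x ∈ T ∩ A and x ∉ X; or x ∈ T ∩ X ∩ A. In each case x ∈ A ∩ (T ∪ X), so T ∖ (T ∖ A) ⊆ A ∩ (T ∪ X).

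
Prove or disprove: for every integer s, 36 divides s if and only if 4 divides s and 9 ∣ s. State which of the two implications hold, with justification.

(⇐) Suppose 4 ∣ s and 9 ∣ s. Any common multiple of 4 and 9 is a multiple of their lcm; here gcd(4, 9) = 1, so lcm(4, 9) = 4·9 = 36, so 36 ∣ s.

(⇒) If 36 ∣ s, write s = 36q. Since 36 = 9·4, s = 4·(9q), so 4 ∣ s; and since 36 = 4·9, s = 9·(4q), so 9 ∣ s.

Equivalent; both directions hold.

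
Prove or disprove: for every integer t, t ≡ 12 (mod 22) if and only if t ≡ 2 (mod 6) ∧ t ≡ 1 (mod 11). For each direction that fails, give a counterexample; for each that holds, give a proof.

[⇐] If t ≡ 2 (mod 6) and t ≡ 1 (mod 11), then by the Chinese remainder theorem t ≡ 56 (mod 66). Since 56 ≡ 12 (mod 22) and 22 ∣ 66, we get t ≡ 12 (mod 22).

[⇒] This fails: t = 34 gives 34 ≡ 12 (mod 22) but 34 ≡ 4 (mod 6), so the conjunction on the right does not hold.

The forward direction fails; the converse holds.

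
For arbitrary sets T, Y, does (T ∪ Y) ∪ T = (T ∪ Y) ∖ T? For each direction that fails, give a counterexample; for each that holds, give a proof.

Reverse inclusion. Let x ∈ (T ∪ Y) ∖ T. Then x ∈ Y and x ∉ T, from which x ∈ (T ∪ Y) ∪ T.

Forward inclusion. This inclusion fails. Take T = {1}, Y = ∅; then 1 ∈ (T ∪ Y) ∪ T but 1 ∉ (T ∪ Y) ∖ T.

The sets are not equal: only the reverse inclusion holds.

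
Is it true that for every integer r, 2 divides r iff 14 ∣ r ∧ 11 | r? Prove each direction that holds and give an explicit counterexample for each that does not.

(⟹) This fails: take r = 2. Certainly 2 ∣ 2, but 14 ∤ 2.

(⟸) Suppose 14 ∣ r and 11 ∣ r. Any common multiple of 14 and 11 is a multiple of their lcm; here gcd(14, 11) = 1, so lcm(14, 11) = 14·11 = 154, so 154 ∣ r. Since 2 ∣ 154, it follows that 2 ∣ r.

Not equivalent: only (⇐) holds.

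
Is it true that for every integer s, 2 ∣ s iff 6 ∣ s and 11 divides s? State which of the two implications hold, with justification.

(→) This fails: take s = 2. Certainly 2 ∣ 2, but 6 ∤ 2.

(←) Suppose 6 ∣ s and 11 ∣ s. Any common multiple of 6 and 11 is a multiple of their lcm; here gcd(6, 11) = 1, so lcm(6, 11) = 6·11 = 66, so 66 ∣ s. Since 2 ∣ 66, it follows that 2 ∣ s.

Not equivalent: only (⇐) holds.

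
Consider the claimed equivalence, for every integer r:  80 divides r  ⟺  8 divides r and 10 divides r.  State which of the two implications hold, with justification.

(⇒) holds; (⇐) fails.

Converse. This fails: take r = 40. Both 8 ∣ 40 and 10 ∣ 40, yet 40 is not a multiple of 80 (since 40 = 0·80 + 40), so 80 ∤ 40.

Forward direction. If 80 ∣ r, write r = 80q. Since 80 = 10·8, r = 8·(10q), so 8 ∣ r; and since 80 = 8·10, r = 10·(8q), so 10 ∣ r.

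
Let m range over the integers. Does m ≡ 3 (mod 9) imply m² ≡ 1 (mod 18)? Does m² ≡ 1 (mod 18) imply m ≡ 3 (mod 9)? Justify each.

Neither direction holds.

(⟹) This fails: take m = 3. Then 3 ≡ 3 (mod 9), but 3² = 9 ≡ 9 (mod 18), not 1.

(⟸) This fails: take m = 1. Then 1² = 1 ≡ 1 (mod 18), yet 1 ≡ 1 (mod 9), not 3.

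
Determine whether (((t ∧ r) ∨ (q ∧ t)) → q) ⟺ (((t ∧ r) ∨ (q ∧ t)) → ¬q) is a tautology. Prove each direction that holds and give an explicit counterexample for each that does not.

(→) This fails. Under q = T, r = F, t = T, the left side is true but the right side is false.

(←) This fails. Under q = F, r = T, t = T, the left side is false but the right side is true.

Neither direction holds.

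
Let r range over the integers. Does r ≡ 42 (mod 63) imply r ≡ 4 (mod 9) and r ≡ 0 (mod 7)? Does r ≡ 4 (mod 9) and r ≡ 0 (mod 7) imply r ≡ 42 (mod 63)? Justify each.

(→) This fails: r = 42 gives 42 ≡ 42 (mod 63) but 42 ≡ 6 (mod 9), so the conjunction on the right does not hold.

(←) This fails: r = 49 satisfies both congruences on the right (49 ≡ 4 mod 9 and 49 ≡ 0 mod 7) yet 49 ≡ 49 (mod 63), not 42.

(⇒) fails and (⇐) fails.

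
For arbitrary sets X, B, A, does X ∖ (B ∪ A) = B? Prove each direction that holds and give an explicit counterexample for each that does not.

Forward inclusion. This inclusion fails. Take X = {1}, B = ∅, A = ∅; then 1 ∈ X ∖ (B ∪ A) but 1 ∉ B.

Reverse inclusion. This inclusion fails. Take X = ∅, B = {1}, A = ∅; then 1 ∈ B but 1 ∉ X ∖ (B ∪ A).

(⊆) fails and (⊇) fails.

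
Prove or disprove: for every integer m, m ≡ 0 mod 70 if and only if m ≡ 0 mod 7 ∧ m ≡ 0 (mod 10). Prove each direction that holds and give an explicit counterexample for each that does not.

(→) Suppose m ≡ 0 (mod 70); write m = 70j + 0. Since 7 ∣ 70, reducing mod 7 gives m ≡ 0 (mod 7); since 10 ∣ 70, reducing mod 10 gives m ≡ 0 (mod 10).

(←) Conversely, if m ≡ 0 (mod 7) and m ≡ 0 (mod 10), then by the Chinese remainder theorem m ≡ 0 (mod 70). This is exactly m ≡ 0 (mod 70).

Both directions hold; the statement is true.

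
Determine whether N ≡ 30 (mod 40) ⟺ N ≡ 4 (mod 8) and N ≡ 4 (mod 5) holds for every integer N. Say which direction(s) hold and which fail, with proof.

Neither implication holds.

[⇒] This fails: N = 30 gives 30 ≡ 30 (mod 40) but 30 ≡ 6 (mod 8), so the conjunction on the right does not hold.

[⇐] This fails: N = 4 satisfies both congruences on the right (4 ≡ 4 mod 8 and 4 ≡ 4 mod 5) yet 4 ≡ 4 (mod 40), not 30.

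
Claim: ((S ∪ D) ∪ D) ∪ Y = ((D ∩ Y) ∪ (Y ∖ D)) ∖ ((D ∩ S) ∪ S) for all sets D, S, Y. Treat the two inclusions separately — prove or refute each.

(⟹) This inclusion fails. Take D = {1}, S = ∅, Y = ∅; then 1 ∈ ((S ∪ D) ∪ D) ∪ Y but 1 ∉ ((D ∩ Y) ∪ (Y ∖ D)) ∖ ((D ∩ S) ∪ S).

(⟸) Let x ∈ ((D ∩ Y) ∪ (Y ∖ D)) ∖ ((D ∩ S) ∪ S). Then either x ∈ Y and x ∉ D, S; or x ∈ D ∩ Y and x ∉ S. In each case x ∈ ((S ∪ D) ∪ D) ∪ Y, so ((D ∩ Y) ∪ (Y ∖ D)) ∖ ((D ∩ S) ∪ S) ⊆ ((S ∪ D) ∪ D) ∪ Y.

Only the reverse inclusion holds.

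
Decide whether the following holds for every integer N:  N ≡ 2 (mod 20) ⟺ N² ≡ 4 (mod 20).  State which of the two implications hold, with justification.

(⇒) Suppose N ≡ 2 (mod 20). Write N = 20j + 2. Then (20j + 2)² = 400j² + 80j + 4 = 20(20j² + 4j) + 4, so N² ≡ 4 (mod 20).

(⇐) This fails: take N = 8. Then 8² = 64 ≡ 4 (mod 20), yet 8 ≡ 8 (mod 20), not 2.

Not equivalent: only (⇒) holds.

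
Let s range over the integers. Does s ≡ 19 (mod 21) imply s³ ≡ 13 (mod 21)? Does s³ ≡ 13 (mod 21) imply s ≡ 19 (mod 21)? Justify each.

Not equivalent: only (⇒) holds.

(→) Suppose s ≡ 19 (mod 21). Write s = 21j + 19. Then (21j + 19)³ = 9261j³ + 25137j² + 22743j + 6859 = 21(441j³ + 1197j² + 1083j + 326) + 13, so s³ ≡ 13 (mod 21).

(←) This fails: take s = 10. Then 10³ = 1000 ≡ 13 (mod 21), yet 10 ≡ 10 (mod 21), not 19.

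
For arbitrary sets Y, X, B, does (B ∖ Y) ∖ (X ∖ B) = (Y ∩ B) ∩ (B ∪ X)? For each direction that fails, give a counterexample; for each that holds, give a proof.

(⟹) This inclusion fails. Take Y = ∅, X = ∅, B = {1}; then 1 ∈ (B ∖ Y) ∖ (X ∖ B) but 1 ∉ (Y ∩ B) ∩ (B ∪ X).

(⟸) This inclusion fails. Take Y = {1}, X = ∅, B = {1}; then 1 ∈ (Y ∩ B) ∩ (B ∪ X) but 1 ∉ (B ∖ Y) ∖ (X ∖ B).

Neither inclusion holds.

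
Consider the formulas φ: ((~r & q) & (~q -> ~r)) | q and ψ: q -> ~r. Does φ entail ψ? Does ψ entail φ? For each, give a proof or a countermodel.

Neither implication holds.

[⇒] This fails. Under q = T, r = T, the left side is true but the right side is false.

[⇐] This fails. Under q = F, r = F, the left side is false but the right side is true.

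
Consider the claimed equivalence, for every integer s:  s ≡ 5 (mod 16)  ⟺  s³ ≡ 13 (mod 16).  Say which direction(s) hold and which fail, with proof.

Equivalent; both directions hold.

(⇒) Suppose s ≡ 5 (mod 16). Write s = 16j + 5. Then (16j + 5)³ = 4096j³ + 3840j² + 1200j + 125 = 16(256j³ + 240j² + 75j + 7) + 13, so s³ ≡ 13 (mod 16).

(⇐) Conversely, suppose s³ ≡ 13 (mod 16). The only residue r in {0, …, 15} with r³ ≡ 13 (mod 16) is r = 5, so s ≡ 5 (mod 16).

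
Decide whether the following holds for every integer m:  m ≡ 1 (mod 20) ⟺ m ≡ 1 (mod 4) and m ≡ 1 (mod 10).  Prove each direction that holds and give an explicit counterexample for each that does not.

Both directions hold; the statement is true.

(⟹) Suppose m ≡ 1 (mod 20); write m = 20j + 1. Since 4 ∣ 20, reducing mod 4 gives m ≡ 1 (mod 4); since 10 ∣ 20, reducing mod 10 gives m ≡ 1 (mod 10).

(⟸) Conversely, if m ≡ 1 (mod 4) and m ≡ 1 (mod 10), then by the Chinese remainder theorem m ≡ 1 (mod 20). This is exactly m ≡ 1 (mod 20).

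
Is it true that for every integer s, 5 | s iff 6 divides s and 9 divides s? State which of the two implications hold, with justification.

Forward direction. This fails: take s = 5. Certainly 5 ∣ 5, but 6 ∤ 5.

Converse. This fails: take s = 18. Both 6 ∣ 18 and 9 ∣ 18, yet 18 is not a multiple of 5 (since 18 = 3·5 + 3), so 5 ∤ 18.

Neither implication holds.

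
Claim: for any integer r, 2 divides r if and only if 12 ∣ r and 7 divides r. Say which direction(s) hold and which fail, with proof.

(⇒) This fails: take r = 2. Certainly 2 ∣ 2, but 12 ∤ 2.

(⇐) Suppose 12 ∣ r and 7 ∣ r. Any common multiple of 12 and 7 is a multiple of their lcm; here gcd(12, 7) = 1, so lcm(12, 7) = 12·7 = 84, so 84 ∣ r. Since 2 ∣ 84, it follows that 2 ∣ r.

Only the converse holds.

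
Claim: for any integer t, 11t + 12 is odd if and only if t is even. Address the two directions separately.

[⇒] This fails: t = 1 gives 11t + 12 = 23, which is odd, but 1 is odd, not even.

[⇐] This also fails: t = 4 is even, but 11t + 12 = 56 is even, not odd.

Neither implication holds.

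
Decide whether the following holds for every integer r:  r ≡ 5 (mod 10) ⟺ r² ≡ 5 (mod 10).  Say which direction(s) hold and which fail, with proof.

Equivalent; both directions hold.

(⟸) Suppose r² ≡ 5 (mod 10). The only residue r in {0, …, 9} with r² ≡ 5 (mod 10) is r = 5, so r ≡ 5 (mod 10).

(⟹) Suppose r ≡ 5 (mod 10). Write r = 10j + 5. Then (10j + 5)² = 100j² + 100j + 25 = 10(10j² + 10j + 2) + 5, so r² ≡ 5 (mod 10).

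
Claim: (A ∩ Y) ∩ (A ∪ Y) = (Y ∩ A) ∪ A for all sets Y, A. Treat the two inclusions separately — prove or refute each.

Forward inclusion. Let x ∈ (A ∩ Y) ∩ (A ∪ Y). Then x ∈ Y ∩ A, from which x ∈ (Y ∩ A) ∪ A.

Reverse inclusion. This inclusion fails. Take Y = ∅, A = {1}; then 1 ∈ (Y ∩ A) ∪ A but 1 ∉ (A ∩ Y) ∩ (A ∪ Y).

Only the forward inclusion holds.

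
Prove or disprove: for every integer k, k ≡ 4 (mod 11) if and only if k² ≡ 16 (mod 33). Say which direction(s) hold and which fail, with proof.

Neither direction holds.

(→) This fails: take k = 15. Then 15 ≡ 4 (mod 11), but 15² = 225 ≡ 27 (mod 33), not 16.

(←) This fails: take k = 7. Then 7² = 49 ≡ 16 (mod 33), yet 7 ≡ 7 (mod 11), not 4.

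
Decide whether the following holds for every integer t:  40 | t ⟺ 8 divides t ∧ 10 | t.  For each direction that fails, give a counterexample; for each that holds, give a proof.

[⇒] If 40 ∣ t, write t = 40q. Since 40 = 5·8, t = 8·(5q), so 8 ∣ t; and since 40 = 4·10, t = 10·(4q), so 10 ∣ t.

[⇐] Suppose 8 ∣ t and 10 ∣ t. Any common multiple of 8 and 10 is a multiple of their lcm; here lcm(8, 10) = 8·10/gcd(8, 10) = 80/2 = 40, so 40 ∣ t.

Both directions hold.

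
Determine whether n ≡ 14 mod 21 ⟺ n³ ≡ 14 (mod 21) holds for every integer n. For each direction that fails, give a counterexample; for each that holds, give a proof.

Both directions hold.

(⇐) Suppose n³ ≡ 14 (mod 21). The only residue r in {0, …, 20} with r³ ≡ 14 (mod 21) is r = 14, so n ≡ 14 (mod 21).

(⇒) Suppose n ≡ 14 mod 21. Write n = 21j + 14. Then (21j + 14)³ = 9261j³ + 18522j² + 12348j + 2744 = 21(441j³ + 882j² + 588j + 130) + 14, so n³ ≡ 14 (mod 21).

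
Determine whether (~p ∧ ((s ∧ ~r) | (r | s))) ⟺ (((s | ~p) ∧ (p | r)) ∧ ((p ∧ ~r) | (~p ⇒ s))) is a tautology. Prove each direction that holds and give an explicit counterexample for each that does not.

Neither direction holds.

(⟹) This fails. Under p = F, r = T, s = F, the left side is true but the right side is false.

(⟸) This fails. Under p = T, r = F, s = T, the left side is false but the right side is true.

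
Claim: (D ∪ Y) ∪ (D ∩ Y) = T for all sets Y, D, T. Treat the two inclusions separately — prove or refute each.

Both inclusions fail.

Forward inclusion. This inclusion fails. Take Y = {1}, D = ∅, T = ∅; then 1 ∈ (D ∪ Y) ∪ (D ∩ Y) but 1 ∉ T.

Reverse inclusion. This inclusion fails. Take Y = ∅, D = ∅, T = {1}; then 1 ∈ T but 1 ∉ (D ∪ Y) ∪ (D ∩ Y).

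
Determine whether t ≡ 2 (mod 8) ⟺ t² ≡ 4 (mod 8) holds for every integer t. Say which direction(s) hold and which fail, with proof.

(⇒) holds; (⇐) fails.

(⇒) Suppose t ≡ 2 (mod 8). Write t = 8j + 2. Then (8j + 2)² = 64j² + 32j + 4 = 8(8j² + 4j) + 4, so t² ≡ 4 (mod 8).

(⇐) This fails: take t = 6. Then 6² = 36 ≡ 4 (mod 8), yet 6 ≡ 6 (mod 8), not 2.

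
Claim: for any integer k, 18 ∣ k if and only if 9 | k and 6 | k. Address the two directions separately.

(⇒) If 18 ∣ k, write k = 18q. Since 18 = 2·9, k = 9·(2q), so 9 ∣ k; and since 18 = 3·6, k = 6·(3q), so 6 ∣ k.

(⇐) Suppose 9 ∣ k and 6 ∣ k. Any common multiple of 9 and 6 is a multiple of their lcm; here lcm(9, 6) = 9·6/gcd(9, 6) = 54/3 = 18, so 18 ∣ k.

Both implications hold.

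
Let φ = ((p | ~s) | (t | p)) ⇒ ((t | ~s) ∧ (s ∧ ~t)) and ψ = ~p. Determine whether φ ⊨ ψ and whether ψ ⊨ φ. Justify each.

(⇒) holds; (⇐) fails.

(⇒) Assume the antecedent. If s is true, the antecedent forces (s = T, t = F, p = F), and ~p holds there. If s is false, the antecedent cannot hold. Either way ~p holds.

(⇐) This fails. Under s = F, t = F, p = F, the left side is false but the right side is true.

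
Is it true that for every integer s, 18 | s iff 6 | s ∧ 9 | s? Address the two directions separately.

Both implications hold.

(⇒) If 18 ∣ s, write s = 18q. Since 18 = 3·6, s = 6·(3q), so 6 ∣ s; and since 18 = 2·9, s = 9·(2q), so 9 ∣ s.

(⇐) Suppose 6 ∣ s and 9 ∣ s. Any common multiple of 6 and 9 is a multiple of their lcm; here lcm(6, 9) = 6·9/gcd(6, 9) = 54/3 = 18, so 18 ∣ s.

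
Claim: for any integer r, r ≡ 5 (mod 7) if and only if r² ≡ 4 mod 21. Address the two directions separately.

Neither implication holds.

(⇒) This fails: take r = 12. Then 12 ≡ 5 (mod 7), but 12² = 144 ≡ 18 (mod 21), not 4.

(⇐) This fails: take r = 2. Then 2² = 4 ≡ 4 (mod 21), yet 2 ≡ 2 (mod 7), not 5.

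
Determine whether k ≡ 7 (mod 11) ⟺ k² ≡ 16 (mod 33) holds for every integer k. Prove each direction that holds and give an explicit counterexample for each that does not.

(⇒) fails and (⇐) fails.

[⇒] This fails: take k = 18. Then 18 ≡ 7 (mod 11), but 18² = 324 ≡ 27 (mod 33), not 16.

[⇐] This fails: take k = 4. Then 4² = 16 ≡ 16 (mod 33), yet 4 ≡ 4 (mod 11), not 7.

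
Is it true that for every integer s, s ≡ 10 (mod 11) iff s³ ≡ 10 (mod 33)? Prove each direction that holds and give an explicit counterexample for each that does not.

Not equivalent: only (⇐) holds.

(⟸) The residues r modulo 33 with r³ ≡ 10 (mod 33) are exactly {10}, and each is ≡ 10 (mod 11).

(⟹) This fails: take s = 21. Then 21 ≡ 10 (mod 11), but 21³ = 9261 ≡ 21 (mod 33), not 10.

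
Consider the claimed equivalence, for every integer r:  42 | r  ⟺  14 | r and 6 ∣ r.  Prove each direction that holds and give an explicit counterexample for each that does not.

Both directions hold; the statement is true.

(→) If 42 ∣ r, write r = 42q. Since 42 = 3·14, r = 14·(3q), so 14 ∣ r; and since 42 = 7·6, r = 6·(7q), so 6 ∣ r.

(←) Suppose 14 ∣ r and 6 ∣ r. Any common multiple of 14 and 6 is a multiple of their lcm; here lcm(14, 6) = 14·6/gcd(14, 6) = 84/2 = 42, so 42 ∣ r.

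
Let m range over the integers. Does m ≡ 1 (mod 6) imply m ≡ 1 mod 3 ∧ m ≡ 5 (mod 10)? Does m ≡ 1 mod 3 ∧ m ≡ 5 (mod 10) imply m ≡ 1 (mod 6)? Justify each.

(⇒) This fails: m = 1 gives 1 ≡ 1 (mod 6) but 1 ≡ 1 (mod 10), so the conjunction on the right does not hold.

(⇐) Conversely, if m ≡ 1 (mod 3) and m ≡ 5 (mod 10), then by the Chinese remainder theorem m ≡ 25 (mod 30). Since 25 ≡ 1 (mod 6) and 6 ∣ 30, we get m ≡ 1 (mod 6).

The forward direction fails; the converse holds.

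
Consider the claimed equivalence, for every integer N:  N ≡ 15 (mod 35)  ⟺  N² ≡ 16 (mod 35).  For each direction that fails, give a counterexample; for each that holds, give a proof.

(⇒) This fails: take N = 15. Then 15 ≡ 15 (mod 35), but 15² = 225 ≡ 15 (mod 35), not 16.

(⇐) This fails: take N = 4. Then 4² = 16 ≡ 16 (mod 35), yet 4 ≡ 4 (mod 35), not 15.

Neither direction holds.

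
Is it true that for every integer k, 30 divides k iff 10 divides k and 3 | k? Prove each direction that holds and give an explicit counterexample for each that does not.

[⇒] If 30 ∣ k, write k = 30q. Since 30 = 3·10, k = 10·(3q), so 10 ∣ k; and since 30 = 10·3, k = 3·(10q), so 3 ∣ k.

[⇐] Suppose 10 ∣ k and 3 ∣ k. Any common multiple of 10 and 3 is a multiple of their lcm; here gcd(10, 3) = 1, so lcm(10, 3) = 10·3 = 30, so 30 ∣ k.

Both directions hold.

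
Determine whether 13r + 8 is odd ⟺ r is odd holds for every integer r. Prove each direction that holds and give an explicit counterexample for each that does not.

Both directions hold.

(→) Suppose 13r + 8 is odd. Since 13 is odd, 13r and r have the same parity, so 13r + 8 ≡ r + 8 (mod 2). As 8 is even, 13r + 8 is odd exactly when r is odd. Thus r is odd.

(←) Conversely, suppose r is odd; write r = 2j + 1. Then 13r + 8 = 13·(2j + 1) + 8 = 2·13j + 21, which is odd.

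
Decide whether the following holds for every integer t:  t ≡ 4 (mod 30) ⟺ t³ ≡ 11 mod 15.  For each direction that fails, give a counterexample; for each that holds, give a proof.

Neither direction holds.

(→) This fails: take t = 4. Then 4 ≡ 4 (mod 30), but 4³ = 64 ≡ 4 (mod 15), not 11.

(←) This fails: take t = 11. Then 11³ = 1331 ≡ 11 (mod 15), yet 11 ≡ 11 (mod 30), not 4.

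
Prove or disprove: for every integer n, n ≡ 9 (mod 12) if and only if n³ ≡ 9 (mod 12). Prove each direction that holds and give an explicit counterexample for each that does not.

Both directions hold; the statement is true.

(→) Suppose n ≡ 9 (mod 12). Write n = 12j + 9. Then (12j + 9)³ = 1728j³ + 3888j² + 2916j + 729 = 12(144j³ + 324j² + 243j + 60) + 9, so n³ ≡ 9 (mod 12).

(←) Conversely, suppose n³ ≡ 9 (mod 12). The only residue r in {0, …, 11} with r³ ≡ 9 (mod 12) is r = 9, so n ≡ 9 (mod 12).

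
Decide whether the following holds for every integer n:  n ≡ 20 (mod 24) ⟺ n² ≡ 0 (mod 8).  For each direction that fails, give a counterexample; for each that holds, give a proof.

(→) Suppose n ≡ 20 (mod 24). Then n² ≡ 20² = 400 (mod 24), and since 8 ∣ 24, also n² ≡ 0 (mod 8).

(←) This fails: take n = 0. Then 0² = 0 ≡ 0 (mod 8), yet 0 ≡ 0 (mod 24), not 20.

(⇒) holds; (⇐) fails.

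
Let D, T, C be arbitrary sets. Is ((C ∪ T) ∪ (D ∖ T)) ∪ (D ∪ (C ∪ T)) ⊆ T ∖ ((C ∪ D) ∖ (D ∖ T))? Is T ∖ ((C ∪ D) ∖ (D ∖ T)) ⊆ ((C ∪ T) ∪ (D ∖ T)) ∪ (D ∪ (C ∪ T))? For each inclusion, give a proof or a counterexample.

(⊆) This inclusion fails. Take D = {1}, T = ∅, C = ∅; then 1 ∈ ((C ∪ T) ∪ (D ∖ T)) ∪ (D ∪ (C ∪ T)) but 1 ∉ T ∖ ((C ∪ D) ∖ (D ∖ T)).

(⊇) Let x ∈ T ∖ ((C ∪ D) ∖ (D ∖ T)). Then x ∈ T and x ∉ D, C, from which x ∈ ((C ∪ T) ∪ (D ∖ T)) ∪ (D ∪ (C ∪ T)).

Only the reverse inclusion holds.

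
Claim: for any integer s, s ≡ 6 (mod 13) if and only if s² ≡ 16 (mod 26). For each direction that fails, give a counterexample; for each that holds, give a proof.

Neither direction holds.

(⟹) This fails: take s = 6. Then 6 ≡ 6 (mod 13), but 6² = 36 ≡ 10 (mod 26), not 16.

(⟸) This fails: take s = 4. Then 4² = 16 ≡ 16 (mod 26), yet 4 ≡ 4 (mod 13), not 6.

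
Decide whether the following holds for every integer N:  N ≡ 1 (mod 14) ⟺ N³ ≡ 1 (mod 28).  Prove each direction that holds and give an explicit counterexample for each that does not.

(⇒) This fails: take N = 15. Then 15 ≡ 1 (mod 14), but 15³ = 3375 ≡ 15 (mod 28), not 1.

(⇐) This fails: take N = 9. Then 9³ = 729 ≡ 1 (mod 28), yet 9 ≡ 9 (mod 14), not 1.

(⇒) fails and (⇐) fails.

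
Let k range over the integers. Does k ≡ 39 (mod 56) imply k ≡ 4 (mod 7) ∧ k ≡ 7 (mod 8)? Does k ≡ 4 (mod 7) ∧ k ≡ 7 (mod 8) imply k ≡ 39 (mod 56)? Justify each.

Both implications hold.

[⇒] Suppose k ≡ 39 (mod 56); write k = 56j + 39. Since 7 ∣ 56, reducing mod 7 gives k ≡ 39 ≡ 4 (mod 7); since 8 ∣ 56, reducing mod 8 gives k ≡ 39 ≡ 7 (mod 8).

[⇐] Conversely, if k ≡ 4 (mod 7) and k ≡ 7 (mod 8), then by the Chinese remainder theorem k ≡ 39 (mod 56). This is exactly k ≡ 39 (mod 56).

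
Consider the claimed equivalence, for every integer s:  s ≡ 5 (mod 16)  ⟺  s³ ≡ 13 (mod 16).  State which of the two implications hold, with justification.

Both directions hold; the statement is true.

(⇒) Suppose s ≡ 5 (mod 16). Write s = 16j + 5. Then (16j + 5)³ = 4096j³ + 3840j² + 1200j + 125 = 16(256j³ + 240j² + 75j + 7) + 13, so s³ ≡ 13 (mod 16).

(⇐) Conversely, suppose s³ ≡ 13 (mod 16). The only residue r in {0, …, 15} with r³ ≡ 13 (mod 16) is r = 5, so s ≡ 5 (mod 16).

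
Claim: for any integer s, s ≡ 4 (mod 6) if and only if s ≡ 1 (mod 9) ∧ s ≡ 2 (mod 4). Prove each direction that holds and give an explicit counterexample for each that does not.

[⇐] If s ≡ 1 (mod 9) and s ≡ 2 (mod 4), then by the Chinese remainder theorem s ≡ 10 (mod 36). Since 10 ≡ 4 (mod 6) and 6 ∣ 36, we get s ≡ 4 (mod 6).

[⇒] This fails: s = 34 gives 34 ≡ 4 (mod 6) but 34 ≡ 7 (mod 9), so the conjunction on the right does not hold.

(⇒) fails; (⇐) holds.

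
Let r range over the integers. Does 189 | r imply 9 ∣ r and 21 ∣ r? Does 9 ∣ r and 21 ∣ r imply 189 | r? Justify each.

(⇒) If 189 ∣ r, write r = 189q. Since 189 = 21·9, r = 9·(21q), so 9 ∣ r; and since 189 = 9·21, r = 21·(9q), so 21 ∣ r.

(⇐) This fails: take r = 63. Both 9 ∣ 63 and 21 ∣ 63, yet 63 is not a multiple of 189 (since 63 = 0·189 + 63), so 189 ∤ 63.

(⇒) holds; (⇐) fails.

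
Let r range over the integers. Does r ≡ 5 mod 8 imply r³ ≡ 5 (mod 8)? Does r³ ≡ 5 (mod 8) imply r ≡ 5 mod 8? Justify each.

Forward direction. Suppose r ≡ 5 mod 8. Write r = 8j + 5. Then (8j + 5)³ = 512j³ + 960j² + 600j + 125 = 8(64j³ + 120j² + 75j + 15) + 5, so r³ ≡ 5 (mod 8).

Converse. Suppose r³ ≡ 5 (mod 8). The only residue r in {0, …, 7} with r³ ≡ 5 (mod 8) is r = 5, so r ≡ 5 (mod 8).

Both implications hold.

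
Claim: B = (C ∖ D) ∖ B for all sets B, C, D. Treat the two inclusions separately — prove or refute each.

Forward inclusion. This inclusion fails. Take B = {1}, C = ∅, D = ∅; then 1 ∈ B but 1 ∉ (C ∖ D) ∖ B.

Reverse inclusion. This inclusion fails. Take B = ∅, C = {1}, D = ∅; then 1 ∈ (C ∖ D) ∖ B but 1 ∉ B.

Neither inclusion holds.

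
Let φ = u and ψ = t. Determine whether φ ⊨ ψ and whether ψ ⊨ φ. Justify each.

(→) This fails. Under t = F, u = T, the left side is true but the right side is false.

(←) This fails. Under t = T, u = F, the left side is false but the right side is true.

Neither implication holds.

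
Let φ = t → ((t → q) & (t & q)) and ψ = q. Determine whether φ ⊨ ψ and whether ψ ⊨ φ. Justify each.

Forward direction. This fails. Under q = F, t = F, the left side is true but the right side is false.

Converse. Assume the antecedent. If q is true, t → ((t → q) & (t & q)) reduces to true regardless of the other variables. If q is false, the antecedent cannot hold. Either way t → ((t → q) & (t & q)) holds.

(⇒) fails; (⇐) holds.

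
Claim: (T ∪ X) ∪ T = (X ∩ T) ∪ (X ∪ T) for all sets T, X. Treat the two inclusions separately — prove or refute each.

(⊆) Let x ∈ (T ∪ X) ∪ T. Then either x ∈ T and x ∉ X; or x ∈ X and x ∉ T; or x ∈ T ∩ X. In each case x ∈ (X ∩ T) ∪ (X ∪ T), so (T ∪ X) ∪ T ⊆ (X ∩ T) ∪ (X ∪ T).

(⊇) Let x ∈ (X ∩ T) ∪ (X ∪ T). Then either x ∈ T and x ∉ X; or x ∈ X and x ∉ T; or x ∈ T ∩ X. In each case x ∈ (T ∪ X) ∪ T, so (X ∩ T) ∪ (X ∪ T) ⊆ (T ∪ X) ∪ T.

The two sets are equal.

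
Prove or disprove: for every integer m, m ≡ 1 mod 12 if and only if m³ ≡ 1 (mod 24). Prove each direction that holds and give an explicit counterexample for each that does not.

Only the converse holds.

(⟹) This fails: take m = 13. Then 13 ≡ 1 (mod 12), but 13³ = 2197 ≡ 13 (mod 24), not 1.

(⟸) Conversely, the residues r modulo 24 with r³ ≡ 1 (mod 24) are exactly {1}, and each is ≡ 1 (mod 12).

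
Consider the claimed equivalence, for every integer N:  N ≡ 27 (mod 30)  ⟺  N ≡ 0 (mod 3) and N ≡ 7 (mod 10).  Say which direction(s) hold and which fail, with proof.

Both directions hold.

[⇒] Suppose N ≡ 27 (mod 30); write N = 30j + 27. Since 3 ∣ 30, reducing mod 3 gives N ≡ 27 ≡ 0 (mod 3); since 10 ∣ 30, reducing mod 10 gives N ≡ 27 ≡ 7 (mod 10).

[⇐] Conversely, if N ≡ 0 (mod 3) and N ≡ 7 (mod 10), then by the Chinese remainder theorem N ≡ 27 (mod 30). This is exactly N ≡ 27 (mod 30).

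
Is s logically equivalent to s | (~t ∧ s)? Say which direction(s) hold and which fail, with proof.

(⟹) Assume the antecedent. If s is true, s | (~t ∧ s) reduces to true regardless of the other variables. If s is false, the antecedent cannot hold. Either way s | (~t ∧ s) holds.

(⟸) Assume the antecedent. If s is true, s reduces to true regardless of the other variables. If s is false, the antecedent cannot hold. Either way s holds.

Both directions hold.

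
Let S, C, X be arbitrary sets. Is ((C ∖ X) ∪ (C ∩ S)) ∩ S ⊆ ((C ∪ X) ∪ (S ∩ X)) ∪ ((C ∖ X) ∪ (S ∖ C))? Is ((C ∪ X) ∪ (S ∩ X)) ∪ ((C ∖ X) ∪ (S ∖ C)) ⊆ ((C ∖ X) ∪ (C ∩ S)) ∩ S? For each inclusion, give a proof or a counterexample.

(⊆) holds; (⊇) fails.

(⟹) Let x ∈ ((C ∖ X) ∪ (C ∩ S)) ∩ S. Then either x ∈ S ∩ C and x ∉ X; or x ∈ S ∩ C ∩ X. In each case x ∈ ((C ∪ X) ∪ (S ∩ X)) ∪ ((C ∖ X) ∪ (S ∖ C)), so ((C ∖ X) ∪ (C ∩ S)) ∩ S ⊆ ((C ∪ X) ∪ (S ∩ X)) ∪ ((C ∖ X) ∪ (S ∖ C)).

(⟸) This inclusion fails. Take S = {1}, C = ∅, X = ∅; then 1 ∈ ((C ∪ X) ∪ (S ∩ X)) ∪ ((C ∖ X) ∪ (S ∖ C)) but 1 ∉ ((C ∖ X) ∪ (C ∩ S)) ∩ S.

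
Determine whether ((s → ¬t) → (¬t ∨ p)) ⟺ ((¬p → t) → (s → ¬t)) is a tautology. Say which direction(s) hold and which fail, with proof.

(⇒) fails and (⇐) fails.

(⟹) This fails. Under s = T, p = F, t = T, the left side is true but the right side is false.

(⟸) This fails. Under s = F, p = F, t = T, the left side is false but the right side is true.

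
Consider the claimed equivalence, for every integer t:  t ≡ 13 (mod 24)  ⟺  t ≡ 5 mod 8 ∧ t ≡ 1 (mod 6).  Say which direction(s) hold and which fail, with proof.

The biconditional holds.

[⇒] Suppose t ≡ 13 (mod 24); write t = 24j + 13. Since 8 ∣ 24, reducing mod 8 gives t ≡ 13 ≡ 5 (mod 8); since 6 ∣ 24, reducing mod 6 gives t ≡ 13 ≡ 1 (mod 6).

[⇐] Conversely, if t ≡ 5 (mod 8) and t ≡ 1 (mod 6), then by the Chinese remainder theorem t ≡ 13 (mod 24). This is exactly t ≡ 13 (mod 24).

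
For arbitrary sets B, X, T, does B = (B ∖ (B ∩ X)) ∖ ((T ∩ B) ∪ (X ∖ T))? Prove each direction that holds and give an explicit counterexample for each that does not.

Only the reverse inclusion holds.

Reverse inclusion. Let x ∈ (B ∖ (B ∩ X)) ∖ ((T ∩ B) ∪ (X ∖ T)). Then x ∈ B and x ∉ X, T, from which x ∈ B.

Forward inclusion. This inclusion fails. Take B = {1}, X = {1}, T = ∅; then 1 ∈ B but 1 ∉ (B ∖ (B ∩ X)) ∖ ((T ∩ B) ∪ (X ∖ T)).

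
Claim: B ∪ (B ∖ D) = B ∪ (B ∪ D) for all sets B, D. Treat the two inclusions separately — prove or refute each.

(⊆) holds; (⊇) fails.

Reverse inclusion. This inclusion fails. Take B = ∅, D = {1}; then 1 ∈ B ∪ (B ∪ D) but 1 ∉ B ∪ (B ∖ D).

Forward inclusion. Let x ∈ B ∪ (B ∖ D). Then either x ∈ B and x ∉ D; or x ∈ B ∩ D. In each case x ∈ B ∪ (B ∪ D), so B ∪ (B ∖ D) ⊆ B ∪ (B ∪ D).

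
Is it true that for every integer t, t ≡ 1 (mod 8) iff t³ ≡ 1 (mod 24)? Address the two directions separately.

(→) This fails: take t = 9. Then 9 ≡ 1 (mod 8), but 9³ = 729 ≡ 9 (mod 24), not 1.

(←) Conversely, the residues r modulo 24 with r³ ≡ 1 (mod 24) are exactly {1}, and each is ≡ 1 (mod 8).

The forward direction fails; the converse holds.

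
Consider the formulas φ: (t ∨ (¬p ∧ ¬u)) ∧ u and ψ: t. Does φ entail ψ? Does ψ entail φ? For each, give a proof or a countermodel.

(⇒) holds; (⇐) fails.

(⟸) This fails. Under u = F, t = T, p = F, the left side is false but the right side is true.

(⟹) Assume the antecedent. If u is true, the antecedent forces (u = T, t = T, p = F) or (u = T, t = T, p = T), and t holds there. If u is false, the antecedent cannot hold. Either way t holds.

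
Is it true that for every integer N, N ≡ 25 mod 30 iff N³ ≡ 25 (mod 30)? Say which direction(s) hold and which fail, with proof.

[⇐] Suppose N³ ≡ 25 (mod 30). The only residue r in {0, …, 29} with r³ ≡ 25 (mod 30) is r = 25, so N ≡ 25 (mod 30).

[⇒] Suppose N ≡ 25 mod 30. Write N = 30j + 25. Then (30j + 25)³ = 27000j³ + 67500j² + 56250j + 15625 = 30(900j³ + 2250j² + 1875j + 520) + 25, so N³ ≡ 25 (mod 30).

Both implications hold.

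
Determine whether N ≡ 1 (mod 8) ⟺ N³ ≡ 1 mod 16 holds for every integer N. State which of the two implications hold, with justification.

(→) This fails: take N = 9. Then 9 ≡ 1 (mod 8), but 9³ = 729 ≡ 9 (mod 16), not 1.

(←) Conversely, the residues r modulo 16 with r³ ≡ 1 (mod 16) are exactly {1}, and each is ≡ 1 (mod 8).

(⇒) fails; (⇐) holds.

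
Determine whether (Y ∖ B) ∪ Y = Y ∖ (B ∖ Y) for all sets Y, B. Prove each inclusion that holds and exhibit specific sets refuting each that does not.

(⊆) Let x ∈ (Y ∖ B) ∪ Y. Then either x ∈ Y and x ∉ B; or x ∈ Y ∩ B. In each case x ∈ Y ∖ (B ∖ Y), so (Y ∖ B) ∪ Y ⊆ Y ∖ (B ∖ Y).

(⊇) Let x ∈ Y ∖ (B ∖ Y). Then either x ∈ Y and x ∉ B; or x ∈ Y ∩ B. In each case x ∈ (Y ∖ B) ∪ Y, so Y ∖ (B ∖ Y) ⊆ (Y ∖ B) ∪ Y.

The two sets are equal.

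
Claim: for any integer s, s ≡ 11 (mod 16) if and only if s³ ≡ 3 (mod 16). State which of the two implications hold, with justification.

Converse. Suppose s³ ≡ 3 (mod 16). The only residue r in {0, …, 15} with r³ ≡ 3 (mod 16) is r = 11, so s ≡ 11 (mod 16).

Forward direction. Suppose s ≡ 11 (mod 16). Write s = 16j + 11. Then (16j + 11)³ = 4096j³ + 8448j² + 5808j + 1331 = 16(256j³ + 528j² + 363j + 83) + 3, so s³ ≡ 3 (mod 16).

The biconditional holds.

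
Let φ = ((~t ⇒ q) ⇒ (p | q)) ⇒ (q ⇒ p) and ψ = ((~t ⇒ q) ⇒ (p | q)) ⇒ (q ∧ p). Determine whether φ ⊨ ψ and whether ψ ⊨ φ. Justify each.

Not equivalent: only (⇐) holds.

(⟸) Assume the antecedent. If q is true, the antecedent forces (q = T, t = F, p = T) or (q = T, t = T, p = T), and ((~t ⇒ q) ⇒ (p | q)) ⇒ (q ⇒ p) holds there. If q is false, ((~t ⇒ q) ⇒ (p | q)) ⇒ (q ⇒ p) reduces to true regardless of the other variables. Either way ((~t ⇒ q) ⇒ (p | q)) ⇒ (q ⇒ p) holds.

(⟹) This fails. Under q = F, t = F, p = F, the left side is true but the right side is false.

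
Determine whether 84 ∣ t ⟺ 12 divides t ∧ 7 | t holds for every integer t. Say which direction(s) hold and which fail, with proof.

Both directions hold.

(⟹) If 84 ∣ t, write t = 84q. Since 84 = 7·12, t = 12·(7q), so 12 ∣ t; and since 84 = 12·7, t = 7·(12q), so 7 ∣ t.

(⟸) Suppose 12 ∣ t and 7 ∣ t. Any common multiple of 12 and 7 is a multiple of their lcm; here gcd(12, 7) = 1, so lcm(12, 7) = 12·7 = 84, so 84 ∣ t.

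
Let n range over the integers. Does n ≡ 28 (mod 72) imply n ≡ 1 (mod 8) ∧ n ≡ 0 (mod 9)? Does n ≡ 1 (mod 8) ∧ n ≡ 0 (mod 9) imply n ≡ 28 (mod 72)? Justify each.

(⟹) This fails: n = 28 gives 28 ≡ 28 (mod 72) but 28 ≡ 4 (mod 8), so the conjunction on the right does not hold.

(⟸) This fails: n = 9 satisfies both congruences on the right (9 ≡ 1 mod 8 and 9 ≡ 0 mod 9) yet 9 ≡ 9 (mod 72), not 28.

Neither direction holds.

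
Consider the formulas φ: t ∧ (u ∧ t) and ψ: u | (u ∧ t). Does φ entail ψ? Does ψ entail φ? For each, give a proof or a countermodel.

(→) Assume the antecedent. If u is true, u | (u ∧ t) reduces to true regardless of the other variables. If u is false, the antecedent cannot hold. Either way u | (u ∧ t) holds.

(←) This fails. Under u = T, t = F, the left side is false but the right side is true.

(⇒) holds; (⇐) fails.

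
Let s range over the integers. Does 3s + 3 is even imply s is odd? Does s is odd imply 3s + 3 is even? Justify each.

(→) Suppose 3s + 3 is even. Since 3 is odd, 3s and s have the same parity, so 3s + 3 ≡ s + 3 (mod 2). As 3 is odd, 3s + 3 is even exactly when s is odd. Thus s is odd.

(←) Conversely, suppose s is odd; write s = 2j + 1. Then 3s + 3 = 3·(2j + 1) + 3 = 2·3j + 6, which is even.

Both implications hold.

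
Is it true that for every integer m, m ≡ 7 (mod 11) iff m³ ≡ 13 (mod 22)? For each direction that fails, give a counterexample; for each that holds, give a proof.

(⇒) fails; (⇐) holds.

(⟹) This fails: take m = 18. Then 18 ≡ 7 (mod 11), but 18³ = 5832 ≡ 2 (mod 22), not 13.

(⟸) Conversely, the residues r modulo 22 with r³ ≡ 13 (mod 22) are exactly {7}, and each is ≡ 7 (mod 11).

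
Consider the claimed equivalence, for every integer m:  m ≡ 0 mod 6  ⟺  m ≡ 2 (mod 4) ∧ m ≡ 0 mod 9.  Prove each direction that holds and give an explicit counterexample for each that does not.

The forward direction fails; the converse holds.

(→) This fails: m = 0 gives 0 ≡ 0 (mod 6) but 0 ≡ 0 (mod 4), so the conjunction on the right does not hold.

(←) Conversely, if m ≡ 2 (mod 4) and m ≡ 0 (mod 9), then by the Chinese remainder theorem m ≡ 18 (mod 36). Since 18 ≡ 0 (mod 6) and 6 ∣ 36, we get m ≡ 0 (mod 6).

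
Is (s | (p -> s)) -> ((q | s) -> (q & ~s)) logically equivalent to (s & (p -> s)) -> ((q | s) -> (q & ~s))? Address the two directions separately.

[⇒] Assume the antecedent. If p is true, the antecedent forces (p = T, s = F, q = F) or (p = T, s = F, q = T), and the consequent holds there. If p is false, the antecedent forces (p = F, s = F, q = F) or (p = F, s = F, q = T), and the consequent holds there. Either way the consequent holds.

[⇐] Assume the antecedent. If p is true, the antecedent forces (p = T, s = F, q = F) or (p = T, s = F, q = T), and the consequent holds there. If p is false, the antecedent forces (p = F, s = F, q = F) or (p = F, s = F, q = T), and the consequent holds there. Either way the consequent holds.

Both directions hold.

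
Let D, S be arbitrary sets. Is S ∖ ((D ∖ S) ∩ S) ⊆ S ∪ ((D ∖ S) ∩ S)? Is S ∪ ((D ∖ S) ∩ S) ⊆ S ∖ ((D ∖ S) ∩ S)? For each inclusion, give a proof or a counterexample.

Both inclusions hold; the sets are equal.

(⊇) Let x ∈ S ∪ ((D ∖ S) ∩ S). Then either x ∈ S and x ∉ D; or x ∈ D ∩ S. In each case x ∈ S ∖ ((D ∖ S) ∩ S), so S ∪ ((D ∖ S) ∩ S) ⊆ S ∖ ((D ∖ S) ∩ S).

(⊆) Let x ∈ S ∖ ((D ∖ S) ∩ S). Then either x ∈ S and x ∉ D; or x ∈ D ∩ S. In each case x ∈ S ∪ ((D ∖ S) ∩ S), so S ∖ ((D ∖ S) ∩ S) ⊆ S ∪ ((D ∖ S) ∩ S).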